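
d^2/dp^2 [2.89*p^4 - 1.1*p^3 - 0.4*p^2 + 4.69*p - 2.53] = 34.68*p^2 - 6.6*p - 0.8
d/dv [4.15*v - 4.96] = 4.15000000000000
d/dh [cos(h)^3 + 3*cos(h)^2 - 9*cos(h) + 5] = 3*(sin(h)^2 - 2*cos(h) + 2)*sin(h)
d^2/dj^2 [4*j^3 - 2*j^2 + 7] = 24*j - 4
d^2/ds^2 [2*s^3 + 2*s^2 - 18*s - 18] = 12*s + 4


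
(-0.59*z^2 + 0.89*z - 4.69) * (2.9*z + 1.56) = -1.711*z^3 + 1.6606*z^2 - 12.2126*z - 7.3164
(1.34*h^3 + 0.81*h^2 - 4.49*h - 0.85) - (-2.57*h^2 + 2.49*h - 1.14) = 1.34*h^3 + 3.38*h^2 - 6.98*h + 0.29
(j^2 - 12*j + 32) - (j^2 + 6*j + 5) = 27 - 18*j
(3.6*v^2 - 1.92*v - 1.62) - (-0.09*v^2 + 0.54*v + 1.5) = 3.69*v^2 - 2.46*v - 3.12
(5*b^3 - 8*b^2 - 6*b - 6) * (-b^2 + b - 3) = -5*b^5 + 13*b^4 - 17*b^3 + 24*b^2 + 12*b + 18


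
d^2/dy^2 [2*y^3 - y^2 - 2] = 12*y - 2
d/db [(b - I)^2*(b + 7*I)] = (b - I)*(3*b + 13*I)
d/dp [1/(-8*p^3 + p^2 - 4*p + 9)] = 2*(12*p^2 - p + 2)/(8*p^3 - p^2 + 4*p - 9)^2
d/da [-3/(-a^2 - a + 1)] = 3*(-2*a - 1)/(a^2 + a - 1)^2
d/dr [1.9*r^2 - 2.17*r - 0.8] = 3.8*r - 2.17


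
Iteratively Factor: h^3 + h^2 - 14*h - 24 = (h - 4)*(h^2 + 5*h + 6) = (h - 4)*(h + 3)*(h + 2)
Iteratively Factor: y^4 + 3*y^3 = (y)*(y^3 + 3*y^2) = y^2*(y^2 + 3*y) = y^2*(y + 3)*(y)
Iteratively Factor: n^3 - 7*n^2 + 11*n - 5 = (n - 1)*(n^2 - 6*n + 5) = (n - 1)^2*(n - 5)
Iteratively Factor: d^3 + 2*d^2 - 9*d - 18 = (d + 3)*(d^2 - d - 6) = (d - 3)*(d + 3)*(d + 2)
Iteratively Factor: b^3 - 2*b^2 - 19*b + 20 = (b + 4)*(b^2 - 6*b + 5) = (b - 1)*(b + 4)*(b - 5)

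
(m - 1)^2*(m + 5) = m^3 + 3*m^2 - 9*m + 5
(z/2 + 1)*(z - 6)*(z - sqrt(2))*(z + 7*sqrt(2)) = z^4/2 - 2*z^3 + 3*sqrt(2)*z^3 - 12*sqrt(2)*z^2 - 13*z^2 - 36*sqrt(2)*z + 28*z + 84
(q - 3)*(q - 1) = q^2 - 4*q + 3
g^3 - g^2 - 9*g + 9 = (g - 3)*(g - 1)*(g + 3)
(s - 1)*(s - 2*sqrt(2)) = s^2 - 2*sqrt(2)*s - s + 2*sqrt(2)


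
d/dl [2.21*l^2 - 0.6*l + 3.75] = 4.42*l - 0.6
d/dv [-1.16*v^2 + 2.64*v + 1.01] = 2.64 - 2.32*v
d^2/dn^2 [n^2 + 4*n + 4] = 2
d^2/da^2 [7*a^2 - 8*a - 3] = 14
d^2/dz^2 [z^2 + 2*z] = 2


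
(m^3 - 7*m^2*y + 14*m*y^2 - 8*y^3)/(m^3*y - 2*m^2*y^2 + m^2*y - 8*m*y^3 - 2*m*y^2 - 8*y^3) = (m^2 - 3*m*y + 2*y^2)/(y*(m^2 + 2*m*y + m + 2*y))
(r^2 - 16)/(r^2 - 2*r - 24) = (r - 4)/(r - 6)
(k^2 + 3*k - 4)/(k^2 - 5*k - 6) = (-k^2 - 3*k + 4)/(-k^2 + 5*k + 6)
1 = 1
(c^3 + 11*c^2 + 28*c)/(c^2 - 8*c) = (c^2 + 11*c + 28)/(c - 8)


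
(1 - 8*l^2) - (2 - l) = -8*l^2 + l - 1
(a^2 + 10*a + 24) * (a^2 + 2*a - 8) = a^4 + 12*a^3 + 36*a^2 - 32*a - 192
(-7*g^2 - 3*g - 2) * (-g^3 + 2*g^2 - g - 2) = 7*g^5 - 11*g^4 + 3*g^3 + 13*g^2 + 8*g + 4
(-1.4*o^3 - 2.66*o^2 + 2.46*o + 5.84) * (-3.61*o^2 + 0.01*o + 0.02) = 5.054*o^5 + 9.5886*o^4 - 8.9352*o^3 - 21.111*o^2 + 0.1076*o + 0.1168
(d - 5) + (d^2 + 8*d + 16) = d^2 + 9*d + 11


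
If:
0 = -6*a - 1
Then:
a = -1/6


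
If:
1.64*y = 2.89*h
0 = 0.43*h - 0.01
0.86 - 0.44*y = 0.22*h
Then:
No Solution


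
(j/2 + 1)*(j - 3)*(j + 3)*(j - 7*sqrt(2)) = j^4/2 - 7*sqrt(2)*j^3/2 + j^3 - 7*sqrt(2)*j^2 - 9*j^2/2 - 9*j + 63*sqrt(2)*j/2 + 63*sqrt(2)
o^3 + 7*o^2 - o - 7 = (o - 1)*(o + 1)*(o + 7)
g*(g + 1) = g^2 + g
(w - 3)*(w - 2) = w^2 - 5*w + 6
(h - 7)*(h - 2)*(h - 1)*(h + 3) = h^4 - 7*h^3 - 7*h^2 + 55*h - 42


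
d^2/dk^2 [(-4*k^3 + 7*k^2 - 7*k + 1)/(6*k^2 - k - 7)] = 2*(-382*k^3 + 906*k^2 - 1488*k + 435)/(216*k^6 - 108*k^5 - 738*k^4 + 251*k^3 + 861*k^2 - 147*k - 343)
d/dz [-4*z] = -4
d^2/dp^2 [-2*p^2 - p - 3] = -4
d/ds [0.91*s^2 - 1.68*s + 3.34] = 1.82*s - 1.68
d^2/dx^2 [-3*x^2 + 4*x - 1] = -6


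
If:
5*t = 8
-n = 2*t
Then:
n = -16/5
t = 8/5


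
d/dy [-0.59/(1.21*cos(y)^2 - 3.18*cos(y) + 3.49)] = (1.8762 - 1.4278*cos(y))*sin(y)/(1.21*cos(y)^2 - 3.18*cos(y) + 3.49)^2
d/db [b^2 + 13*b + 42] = 2*b + 13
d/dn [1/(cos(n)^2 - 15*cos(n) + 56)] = (2*cos(n) - 15)*sin(n)/(cos(n)^2 - 15*cos(n) + 56)^2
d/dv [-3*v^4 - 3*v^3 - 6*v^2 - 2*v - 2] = -12*v^3 - 9*v^2 - 12*v - 2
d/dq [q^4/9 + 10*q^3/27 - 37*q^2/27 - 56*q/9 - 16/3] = 4*q^3/9 + 10*q^2/9 - 74*q/27 - 56/9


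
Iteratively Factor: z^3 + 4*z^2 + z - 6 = (z + 2)*(z^2 + 2*z - 3) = (z - 1)*(z + 2)*(z + 3)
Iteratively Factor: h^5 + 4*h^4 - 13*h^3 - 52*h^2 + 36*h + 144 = (h + 3)*(h^4 + h^3 - 16*h^2 - 4*h + 48) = (h - 3)*(h + 3)*(h^3 + 4*h^2 - 4*h - 16) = (h - 3)*(h + 2)*(h + 3)*(h^2 + 2*h - 8) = (h - 3)*(h + 2)*(h + 3)*(h + 4)*(h - 2)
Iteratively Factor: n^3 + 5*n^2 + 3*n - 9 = (n + 3)*(n^2 + 2*n - 3) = (n - 1)*(n + 3)*(n + 3)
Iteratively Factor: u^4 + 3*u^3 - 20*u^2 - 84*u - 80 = (u + 4)*(u^3 - u^2 - 16*u - 20) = (u - 5)*(u + 4)*(u^2 + 4*u + 4) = (u - 5)*(u + 2)*(u + 4)*(u + 2)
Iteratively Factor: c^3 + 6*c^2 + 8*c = (c + 2)*(c^2 + 4*c) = (c + 2)*(c + 4)*(c)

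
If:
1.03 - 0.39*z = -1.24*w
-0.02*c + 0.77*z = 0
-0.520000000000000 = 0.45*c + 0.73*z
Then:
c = -1.11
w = -0.84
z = -0.03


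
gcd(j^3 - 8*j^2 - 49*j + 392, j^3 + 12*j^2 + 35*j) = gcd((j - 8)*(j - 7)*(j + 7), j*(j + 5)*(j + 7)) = j + 7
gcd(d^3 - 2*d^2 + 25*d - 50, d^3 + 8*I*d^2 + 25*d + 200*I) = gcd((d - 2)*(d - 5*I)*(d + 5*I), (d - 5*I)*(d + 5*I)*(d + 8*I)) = d^2 + 25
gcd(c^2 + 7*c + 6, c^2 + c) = c + 1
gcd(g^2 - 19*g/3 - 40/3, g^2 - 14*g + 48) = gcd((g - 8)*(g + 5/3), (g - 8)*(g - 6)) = g - 8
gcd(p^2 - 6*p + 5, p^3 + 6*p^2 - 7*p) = p - 1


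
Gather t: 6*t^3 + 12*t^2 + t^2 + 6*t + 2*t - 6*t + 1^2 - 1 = 6*t^3 + 13*t^2 + 2*t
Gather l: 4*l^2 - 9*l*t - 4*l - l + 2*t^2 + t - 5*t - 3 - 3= 4*l^2 + l*(-9*t - 5) + 2*t^2 - 4*t - 6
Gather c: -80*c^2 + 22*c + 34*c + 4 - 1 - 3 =-80*c^2 + 56*c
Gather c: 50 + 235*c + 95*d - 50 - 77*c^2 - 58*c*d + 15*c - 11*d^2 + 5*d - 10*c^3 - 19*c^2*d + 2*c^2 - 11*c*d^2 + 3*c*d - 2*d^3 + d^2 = -10*c^3 + c^2*(-19*d - 75) + c*(-11*d^2 - 55*d + 250) - 2*d^3 - 10*d^2 + 100*d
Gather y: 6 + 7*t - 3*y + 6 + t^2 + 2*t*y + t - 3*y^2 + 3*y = t^2 + 2*t*y + 8*t - 3*y^2 + 12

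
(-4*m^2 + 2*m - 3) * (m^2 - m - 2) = -4*m^4 + 6*m^3 + 3*m^2 - m + 6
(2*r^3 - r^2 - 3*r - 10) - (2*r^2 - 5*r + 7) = 2*r^3 - 3*r^2 + 2*r - 17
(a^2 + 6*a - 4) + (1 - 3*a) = a^2 + 3*a - 3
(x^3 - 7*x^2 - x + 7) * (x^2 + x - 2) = x^5 - 6*x^4 - 10*x^3 + 20*x^2 + 9*x - 14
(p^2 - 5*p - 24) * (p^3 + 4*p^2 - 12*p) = p^5 - p^4 - 56*p^3 - 36*p^2 + 288*p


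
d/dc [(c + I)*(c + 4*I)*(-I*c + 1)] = -3*I*c^2 + 12*c + 9*I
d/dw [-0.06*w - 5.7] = -0.0600000000000000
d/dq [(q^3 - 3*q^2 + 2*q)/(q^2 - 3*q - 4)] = (q^4 - 6*q^3 - 5*q^2 + 24*q - 8)/(q^4 - 6*q^3 + q^2 + 24*q + 16)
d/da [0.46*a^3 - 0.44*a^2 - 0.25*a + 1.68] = 1.38*a^2 - 0.88*a - 0.25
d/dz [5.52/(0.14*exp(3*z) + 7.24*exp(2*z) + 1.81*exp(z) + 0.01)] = (-2.3184*exp(2*z) - 79.9296*exp(z) - 9.9912)*exp(z)/(0.14*exp(3*z) + 7.24*exp(2*z) + 1.81*exp(z) + 0.01)^2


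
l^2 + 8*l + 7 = (l + 1)*(l + 7)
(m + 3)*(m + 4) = m^2 + 7*m + 12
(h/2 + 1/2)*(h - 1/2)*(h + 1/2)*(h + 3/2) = h^4/2 + 5*h^3/4 + 5*h^2/8 - 5*h/16 - 3/16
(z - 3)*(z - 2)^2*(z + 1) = z^4 - 6*z^3 + 9*z^2 + 4*z - 12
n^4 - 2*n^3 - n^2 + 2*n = n*(n - 2)*(n - 1)*(n + 1)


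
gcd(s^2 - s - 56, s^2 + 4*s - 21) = s + 7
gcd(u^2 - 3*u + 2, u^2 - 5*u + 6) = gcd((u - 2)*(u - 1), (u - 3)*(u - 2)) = u - 2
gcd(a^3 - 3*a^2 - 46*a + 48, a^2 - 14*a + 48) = a - 8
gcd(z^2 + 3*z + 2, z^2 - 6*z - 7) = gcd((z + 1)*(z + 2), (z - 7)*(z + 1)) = z + 1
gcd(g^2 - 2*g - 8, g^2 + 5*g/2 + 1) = g + 2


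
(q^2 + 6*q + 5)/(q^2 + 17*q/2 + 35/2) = 2*(q + 1)/(2*q + 7)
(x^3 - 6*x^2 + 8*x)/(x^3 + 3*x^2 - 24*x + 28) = x*(x - 4)/(x^2 + 5*x - 14)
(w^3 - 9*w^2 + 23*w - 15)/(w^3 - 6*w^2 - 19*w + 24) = (w^2 - 8*w + 15)/(w^2 - 5*w - 24)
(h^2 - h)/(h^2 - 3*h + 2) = h/(h - 2)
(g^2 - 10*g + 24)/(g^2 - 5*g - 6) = (g - 4)/(g + 1)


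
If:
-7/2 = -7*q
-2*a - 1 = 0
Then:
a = -1/2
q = 1/2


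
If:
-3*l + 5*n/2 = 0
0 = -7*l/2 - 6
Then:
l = -12/7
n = -72/35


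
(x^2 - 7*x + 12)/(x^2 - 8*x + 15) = (x - 4)/(x - 5)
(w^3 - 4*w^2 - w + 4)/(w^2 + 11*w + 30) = (w^3 - 4*w^2 - w + 4)/(w^2 + 11*w + 30)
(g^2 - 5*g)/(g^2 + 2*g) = (g - 5)/(g + 2)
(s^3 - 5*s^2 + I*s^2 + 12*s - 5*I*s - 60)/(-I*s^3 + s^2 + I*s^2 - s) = (-s^3 + 5*s^2 - I*s^2 - 12*s + 5*I*s + 60)/(s*(I*s^2 - s - I*s + 1))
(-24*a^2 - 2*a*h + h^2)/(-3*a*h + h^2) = (24*a^2 + 2*a*h - h^2)/(h*(3*a - h))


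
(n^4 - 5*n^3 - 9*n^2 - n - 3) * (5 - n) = -n^5 + 10*n^4 - 16*n^3 - 44*n^2 - 2*n - 15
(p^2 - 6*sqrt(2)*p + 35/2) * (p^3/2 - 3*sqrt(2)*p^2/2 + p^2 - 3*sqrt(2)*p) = p^5/2 - 9*sqrt(2)*p^4/2 + p^4 - 9*sqrt(2)*p^3 + 107*p^3/4 - 105*sqrt(2)*p^2/4 + 107*p^2/2 - 105*sqrt(2)*p/2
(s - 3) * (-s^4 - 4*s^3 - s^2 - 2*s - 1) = -s^5 - s^4 + 11*s^3 + s^2 + 5*s + 3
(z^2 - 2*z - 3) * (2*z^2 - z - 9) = 2*z^4 - 5*z^3 - 13*z^2 + 21*z + 27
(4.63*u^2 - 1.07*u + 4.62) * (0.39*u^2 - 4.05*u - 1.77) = 1.8057*u^4 - 19.1688*u^3 - 2.0598*u^2 - 16.8171*u - 8.1774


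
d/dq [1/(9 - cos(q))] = -sin(q)/(cos(q) - 9)^2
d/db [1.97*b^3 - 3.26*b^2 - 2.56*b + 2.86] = 5.91*b^2 - 6.52*b - 2.56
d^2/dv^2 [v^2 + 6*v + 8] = 2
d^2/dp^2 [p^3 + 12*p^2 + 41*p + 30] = 6*p + 24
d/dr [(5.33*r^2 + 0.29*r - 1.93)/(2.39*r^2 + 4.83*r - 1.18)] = (25.0508*r^2 - 3.3534*r + 8.9797)/(5.7121*r^4 + 23.0874*r^3 + 17.6885*r^2 - 11.3988*r + 1.3924)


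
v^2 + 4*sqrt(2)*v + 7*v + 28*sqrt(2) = (v + 7)*(v + 4*sqrt(2))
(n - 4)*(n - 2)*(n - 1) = n^3 - 7*n^2 + 14*n - 8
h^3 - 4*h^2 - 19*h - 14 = (h - 7)*(h + 1)*(h + 2)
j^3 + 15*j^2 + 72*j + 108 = (j + 3)*(j + 6)^2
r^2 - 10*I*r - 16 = (r - 8*I)*(r - 2*I)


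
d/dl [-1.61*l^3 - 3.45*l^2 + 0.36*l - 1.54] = -4.83*l^2 - 6.9*l + 0.36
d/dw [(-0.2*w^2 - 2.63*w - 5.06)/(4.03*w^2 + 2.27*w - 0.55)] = (10.1449*w^2 + 41.0036*w + 12.9327)/(16.2409*w^4 + 18.2962*w^3 + 0.719899999999999*w^2 - 2.497*w + 0.3025)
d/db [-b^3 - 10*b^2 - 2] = b*(-3*b - 20)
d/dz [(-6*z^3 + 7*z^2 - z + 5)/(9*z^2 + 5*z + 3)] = 2*(-27*z^4 - 30*z^3 - 5*z^2 - 24*z - 14)/(81*z^4 + 90*z^3 + 79*z^2 + 30*z + 9)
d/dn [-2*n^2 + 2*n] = 2 - 4*n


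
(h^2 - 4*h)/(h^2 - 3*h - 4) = h/(h + 1)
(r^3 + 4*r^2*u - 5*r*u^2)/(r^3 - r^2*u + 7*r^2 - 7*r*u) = (r + 5*u)/(r + 7)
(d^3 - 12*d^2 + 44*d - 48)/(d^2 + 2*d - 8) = (d^2 - 10*d + 24)/(d + 4)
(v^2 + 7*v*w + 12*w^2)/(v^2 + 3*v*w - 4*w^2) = (v + 3*w)/(v - w)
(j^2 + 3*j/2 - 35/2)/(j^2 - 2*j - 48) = (-2*j^2 - 3*j + 35)/(2*(-j^2 + 2*j + 48))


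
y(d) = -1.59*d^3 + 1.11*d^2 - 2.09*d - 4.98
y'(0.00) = -2.09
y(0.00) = -4.98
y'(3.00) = -38.36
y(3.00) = -44.19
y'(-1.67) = -19.10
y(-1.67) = 9.01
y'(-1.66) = -18.92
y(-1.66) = 8.82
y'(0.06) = -1.97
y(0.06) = -5.10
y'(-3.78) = -78.64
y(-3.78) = 104.66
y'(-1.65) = -18.74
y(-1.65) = 8.63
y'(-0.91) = -8.06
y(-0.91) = -0.96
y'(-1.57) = -17.33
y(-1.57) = 7.19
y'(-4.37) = -102.88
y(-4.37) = 158.04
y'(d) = -4.77*d^2 + 2.22*d - 2.09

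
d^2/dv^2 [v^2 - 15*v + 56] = 2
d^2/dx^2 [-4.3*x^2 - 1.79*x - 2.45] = -8.60000000000000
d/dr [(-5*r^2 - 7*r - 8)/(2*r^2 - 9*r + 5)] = (59*r^2 - 18*r - 107)/(4*r^4 - 36*r^3 + 101*r^2 - 90*r + 25)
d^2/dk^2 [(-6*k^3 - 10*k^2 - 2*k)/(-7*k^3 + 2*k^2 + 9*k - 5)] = 4*(287*k^6 + 714*k^5 + 273*k^4 - 975*k^3 - 465*k^2 + 255*k + 170)/(343*k^9 - 294*k^8 - 1239*k^7 + 1483*k^6 + 1173*k^5 - 2316*k^4 + 336*k^3 + 1065*k^2 - 675*k + 125)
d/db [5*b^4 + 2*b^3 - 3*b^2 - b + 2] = 20*b^3 + 6*b^2 - 6*b - 1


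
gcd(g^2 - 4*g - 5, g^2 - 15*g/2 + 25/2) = g - 5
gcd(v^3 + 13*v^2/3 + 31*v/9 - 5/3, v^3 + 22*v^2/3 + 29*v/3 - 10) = v + 3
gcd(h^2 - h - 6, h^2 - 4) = h + 2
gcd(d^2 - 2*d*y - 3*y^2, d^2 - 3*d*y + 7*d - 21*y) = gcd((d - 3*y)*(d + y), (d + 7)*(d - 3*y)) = -d + 3*y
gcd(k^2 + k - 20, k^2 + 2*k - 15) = k + 5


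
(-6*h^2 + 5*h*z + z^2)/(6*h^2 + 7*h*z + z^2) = (-h + z)/(h + z)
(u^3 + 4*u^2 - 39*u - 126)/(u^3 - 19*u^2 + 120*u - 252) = (u^2 + 10*u + 21)/(u^2 - 13*u + 42)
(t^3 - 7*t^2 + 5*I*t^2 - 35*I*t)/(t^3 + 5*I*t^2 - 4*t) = (t^2 + t*(-7 + 5*I) - 35*I)/(t^2 + 5*I*t - 4)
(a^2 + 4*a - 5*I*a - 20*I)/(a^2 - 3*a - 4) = (a^2 + a*(4 - 5*I) - 20*I)/(a^2 - 3*a - 4)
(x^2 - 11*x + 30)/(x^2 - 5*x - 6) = (x - 5)/(x + 1)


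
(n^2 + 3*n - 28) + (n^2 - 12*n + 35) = 2*n^2 - 9*n + 7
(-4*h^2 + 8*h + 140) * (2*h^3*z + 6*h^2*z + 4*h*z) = -8*h^5*z - 8*h^4*z + 312*h^3*z + 872*h^2*z + 560*h*z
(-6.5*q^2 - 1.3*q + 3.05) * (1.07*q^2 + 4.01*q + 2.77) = -6.955*q^4 - 27.456*q^3 - 19.9545*q^2 + 8.6295*q + 8.4485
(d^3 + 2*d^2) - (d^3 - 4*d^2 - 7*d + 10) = 6*d^2 + 7*d - 10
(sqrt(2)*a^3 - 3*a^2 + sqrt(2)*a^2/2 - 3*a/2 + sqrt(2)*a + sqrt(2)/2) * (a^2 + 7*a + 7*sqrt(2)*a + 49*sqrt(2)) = sqrt(2)*a^5 + 15*sqrt(2)*a^4/2 + 11*a^4 - 33*sqrt(2)*a^3/2 + 165*a^3/2 - 150*sqrt(2)*a^2 + 105*a^2/2 - 70*sqrt(2)*a + 105*a + 49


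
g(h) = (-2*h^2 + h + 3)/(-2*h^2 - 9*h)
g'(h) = (1 - 4*h)/(-2*h^2 - 9*h) + (4*h + 9)*(-2*h^2 + h + 3)/(-2*h^2 - 9*h)^2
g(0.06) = -5.58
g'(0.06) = 92.82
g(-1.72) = -0.48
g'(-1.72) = 0.72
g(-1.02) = -0.01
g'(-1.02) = 0.71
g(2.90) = 0.25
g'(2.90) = 0.12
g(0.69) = -0.38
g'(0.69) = 0.87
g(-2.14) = -0.82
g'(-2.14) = 0.91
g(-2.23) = -0.91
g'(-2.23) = 0.97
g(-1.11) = -0.08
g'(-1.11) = 0.68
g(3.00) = 0.27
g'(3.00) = 0.12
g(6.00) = 0.50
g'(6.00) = 0.05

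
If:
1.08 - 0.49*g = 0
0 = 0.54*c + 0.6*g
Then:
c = -2.45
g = 2.20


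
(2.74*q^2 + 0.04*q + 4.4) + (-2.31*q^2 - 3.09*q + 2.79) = 0.43*q^2 - 3.05*q + 7.19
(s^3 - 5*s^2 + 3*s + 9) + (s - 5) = s^3 - 5*s^2 + 4*s + 4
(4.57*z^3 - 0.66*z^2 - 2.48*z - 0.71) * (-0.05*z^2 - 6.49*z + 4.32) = -0.2285*z^5 - 29.6263*z^4 + 24.1498*z^3 + 13.2795*z^2 - 6.1057*z - 3.0672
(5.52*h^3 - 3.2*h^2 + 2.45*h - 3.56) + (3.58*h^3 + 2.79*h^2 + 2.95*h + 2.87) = 9.1*h^3 - 0.41*h^2 + 5.4*h - 0.69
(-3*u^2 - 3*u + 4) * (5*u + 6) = -15*u^3 - 33*u^2 + 2*u + 24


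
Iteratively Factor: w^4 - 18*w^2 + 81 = (w + 3)*(w^3 - 3*w^2 - 9*w + 27) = (w - 3)*(w + 3)*(w^2 - 9) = (w - 3)*(w + 3)^2*(w - 3)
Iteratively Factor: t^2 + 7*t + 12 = (t + 3)*(t + 4)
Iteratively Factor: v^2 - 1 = (v + 1)*(v - 1)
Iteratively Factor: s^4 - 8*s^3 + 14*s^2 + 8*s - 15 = (s - 3)*(s^3 - 5*s^2 - s + 5) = (s - 5)*(s - 3)*(s^2 - 1) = (s - 5)*(s - 3)*(s + 1)*(s - 1)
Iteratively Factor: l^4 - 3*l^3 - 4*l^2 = (l - 4)*(l^3 + l^2) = (l - 4)*(l + 1)*(l^2) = l*(l - 4)*(l + 1)*(l)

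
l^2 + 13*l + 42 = (l + 6)*(l + 7)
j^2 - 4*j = j*(j - 4)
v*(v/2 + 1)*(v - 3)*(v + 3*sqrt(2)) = v^4/2 - v^3/2 + 3*sqrt(2)*v^3/2 - 3*v^2 - 3*sqrt(2)*v^2/2 - 9*sqrt(2)*v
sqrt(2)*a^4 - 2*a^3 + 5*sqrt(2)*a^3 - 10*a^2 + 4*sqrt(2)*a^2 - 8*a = a*(a + 4)*(a - sqrt(2))*(sqrt(2)*a + sqrt(2))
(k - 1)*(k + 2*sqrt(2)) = k^2 - k + 2*sqrt(2)*k - 2*sqrt(2)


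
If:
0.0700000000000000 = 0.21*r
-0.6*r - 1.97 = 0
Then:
No Solution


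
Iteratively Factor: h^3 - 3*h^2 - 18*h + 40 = (h + 4)*(h^2 - 7*h + 10) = (h - 5)*(h + 4)*(h - 2)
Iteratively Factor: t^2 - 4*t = (t - 4)*(t)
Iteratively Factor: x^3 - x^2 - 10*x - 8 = (x + 2)*(x^2 - 3*x - 4) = (x - 4)*(x + 2)*(x + 1)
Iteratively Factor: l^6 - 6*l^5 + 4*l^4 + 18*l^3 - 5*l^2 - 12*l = (l + 1)*(l^5 - 7*l^4 + 11*l^3 + 7*l^2 - 12*l) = (l + 1)^2*(l^4 - 8*l^3 + 19*l^2 - 12*l) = (l - 3)*(l + 1)^2*(l^3 - 5*l^2 + 4*l) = (l - 4)*(l - 3)*(l + 1)^2*(l^2 - l) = (l - 4)*(l - 3)*(l - 1)*(l + 1)^2*(l)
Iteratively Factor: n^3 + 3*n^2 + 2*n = (n)*(n^2 + 3*n + 2) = n*(n + 2)*(n + 1)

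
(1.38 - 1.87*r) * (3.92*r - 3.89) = -7.3304*r^2 + 12.6839*r - 5.3682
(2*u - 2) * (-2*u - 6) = -4*u^2 - 8*u + 12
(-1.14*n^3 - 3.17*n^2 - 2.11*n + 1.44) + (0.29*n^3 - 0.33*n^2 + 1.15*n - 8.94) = -0.85*n^3 - 3.5*n^2 - 0.96*n - 7.5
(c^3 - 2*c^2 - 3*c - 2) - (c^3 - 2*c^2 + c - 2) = -4*c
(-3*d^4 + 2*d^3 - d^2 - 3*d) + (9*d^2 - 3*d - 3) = -3*d^4 + 2*d^3 + 8*d^2 - 6*d - 3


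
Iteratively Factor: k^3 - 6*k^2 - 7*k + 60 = (k - 4)*(k^2 - 2*k - 15) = (k - 5)*(k - 4)*(k + 3)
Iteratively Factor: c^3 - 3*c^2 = (c - 3)*(c^2) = c*(c - 3)*(c)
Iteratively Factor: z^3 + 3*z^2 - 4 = (z - 1)*(z^2 + 4*z + 4) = (z - 1)*(z + 2)*(z + 2)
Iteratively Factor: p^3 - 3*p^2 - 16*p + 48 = (p - 3)*(p^2 - 16) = (p - 3)*(p + 4)*(p - 4)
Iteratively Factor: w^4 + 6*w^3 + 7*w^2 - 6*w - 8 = (w + 2)*(w^3 + 4*w^2 - w - 4) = (w - 1)*(w + 2)*(w^2 + 5*w + 4) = (w - 1)*(w + 1)*(w + 2)*(w + 4)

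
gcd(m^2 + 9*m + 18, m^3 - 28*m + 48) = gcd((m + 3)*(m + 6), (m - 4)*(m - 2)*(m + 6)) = m + 6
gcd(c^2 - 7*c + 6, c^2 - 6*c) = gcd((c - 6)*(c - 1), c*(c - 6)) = c - 6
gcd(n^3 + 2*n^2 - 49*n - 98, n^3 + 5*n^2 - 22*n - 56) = n^2 + 9*n + 14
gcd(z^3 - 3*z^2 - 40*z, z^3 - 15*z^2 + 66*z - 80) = z - 8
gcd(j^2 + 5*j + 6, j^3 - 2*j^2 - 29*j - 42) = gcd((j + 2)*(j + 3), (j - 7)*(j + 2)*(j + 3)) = j^2 + 5*j + 6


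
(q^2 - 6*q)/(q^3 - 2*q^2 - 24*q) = 1/(q + 4)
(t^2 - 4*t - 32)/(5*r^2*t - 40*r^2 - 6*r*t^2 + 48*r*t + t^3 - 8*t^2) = (t + 4)/(5*r^2 - 6*r*t + t^2)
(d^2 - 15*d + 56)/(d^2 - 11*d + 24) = (d - 7)/(d - 3)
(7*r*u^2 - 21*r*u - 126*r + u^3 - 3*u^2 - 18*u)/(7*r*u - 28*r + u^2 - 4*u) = (u^2 - 3*u - 18)/(u - 4)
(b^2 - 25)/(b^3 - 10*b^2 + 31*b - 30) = (b + 5)/(b^2 - 5*b + 6)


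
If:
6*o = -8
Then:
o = -4/3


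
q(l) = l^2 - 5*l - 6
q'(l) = 2*l - 5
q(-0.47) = -3.43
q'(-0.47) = -5.94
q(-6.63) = 71.11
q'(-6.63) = -18.26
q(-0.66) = -2.26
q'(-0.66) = -6.32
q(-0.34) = -4.18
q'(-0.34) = -5.68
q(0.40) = -7.84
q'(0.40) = -4.20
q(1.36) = -10.95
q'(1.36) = -2.28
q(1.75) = -11.69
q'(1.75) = -1.50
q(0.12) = -6.59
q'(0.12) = -4.76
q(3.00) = -12.00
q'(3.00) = 1.00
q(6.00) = 0.00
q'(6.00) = 7.00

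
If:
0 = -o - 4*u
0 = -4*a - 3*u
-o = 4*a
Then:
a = 0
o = 0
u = 0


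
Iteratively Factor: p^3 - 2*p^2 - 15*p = (p + 3)*(p^2 - 5*p) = (p - 5)*(p + 3)*(p)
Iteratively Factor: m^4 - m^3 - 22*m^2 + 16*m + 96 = (m - 4)*(m^3 + 3*m^2 - 10*m - 24) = (m - 4)*(m - 3)*(m^2 + 6*m + 8) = (m - 4)*(m - 3)*(m + 2)*(m + 4)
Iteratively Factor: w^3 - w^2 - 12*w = (w + 3)*(w^2 - 4*w) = (w - 4)*(w + 3)*(w)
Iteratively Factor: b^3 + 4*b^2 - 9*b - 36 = (b - 3)*(b^2 + 7*b + 12) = (b - 3)*(b + 4)*(b + 3)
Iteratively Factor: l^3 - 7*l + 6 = (l - 2)*(l^2 + 2*l - 3) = (l - 2)*(l - 1)*(l + 3)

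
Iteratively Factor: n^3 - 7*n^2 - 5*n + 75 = (n + 3)*(n^2 - 10*n + 25) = (n - 5)*(n + 3)*(n - 5)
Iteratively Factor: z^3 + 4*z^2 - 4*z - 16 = (z + 2)*(z^2 + 2*z - 8) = (z - 2)*(z + 2)*(z + 4)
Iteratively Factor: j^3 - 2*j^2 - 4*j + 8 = (j - 2)*(j^2 - 4) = (j - 2)*(j + 2)*(j - 2)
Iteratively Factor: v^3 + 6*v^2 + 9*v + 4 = (v + 1)*(v^2 + 5*v + 4) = (v + 1)*(v + 4)*(v + 1)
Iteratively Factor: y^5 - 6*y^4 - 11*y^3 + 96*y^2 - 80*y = (y - 1)*(y^4 - 5*y^3 - 16*y^2 + 80*y) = (y - 5)*(y - 1)*(y^3 - 16*y) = y*(y - 5)*(y - 1)*(y^2 - 16) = y*(y - 5)*(y - 1)*(y + 4)*(y - 4)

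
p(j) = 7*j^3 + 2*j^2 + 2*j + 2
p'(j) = 21*j^2 + 4*j + 2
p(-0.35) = 1.24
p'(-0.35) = 3.17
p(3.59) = 358.83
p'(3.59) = 287.01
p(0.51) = 4.47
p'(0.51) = 9.50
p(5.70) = 1374.73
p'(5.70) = 707.09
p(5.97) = 1574.66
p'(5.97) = 774.34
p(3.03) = 221.15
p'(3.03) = 206.92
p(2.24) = 95.19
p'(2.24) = 116.33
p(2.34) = 107.32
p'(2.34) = 126.35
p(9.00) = 5285.00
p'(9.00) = 1739.00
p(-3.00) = -175.00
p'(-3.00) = 179.00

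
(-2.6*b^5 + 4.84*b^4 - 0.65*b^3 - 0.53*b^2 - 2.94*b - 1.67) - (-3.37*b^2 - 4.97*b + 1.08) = -2.6*b^5 + 4.84*b^4 - 0.65*b^3 + 2.84*b^2 + 2.03*b - 2.75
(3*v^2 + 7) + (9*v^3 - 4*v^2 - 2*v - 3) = 9*v^3 - v^2 - 2*v + 4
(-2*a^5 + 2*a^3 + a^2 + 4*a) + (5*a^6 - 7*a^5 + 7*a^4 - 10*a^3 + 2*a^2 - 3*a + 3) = 5*a^6 - 9*a^5 + 7*a^4 - 8*a^3 + 3*a^2 + a + 3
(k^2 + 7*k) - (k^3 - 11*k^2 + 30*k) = -k^3 + 12*k^2 - 23*k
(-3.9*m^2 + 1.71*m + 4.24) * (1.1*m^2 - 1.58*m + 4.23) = -4.29*m^4 + 8.043*m^3 - 14.5348*m^2 + 0.5341*m + 17.9352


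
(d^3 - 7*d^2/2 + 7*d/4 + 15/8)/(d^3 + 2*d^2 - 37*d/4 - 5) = (d - 3/2)/(d + 4)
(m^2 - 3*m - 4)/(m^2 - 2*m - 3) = (m - 4)/(m - 3)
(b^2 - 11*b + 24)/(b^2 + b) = (b^2 - 11*b + 24)/(b*(b + 1))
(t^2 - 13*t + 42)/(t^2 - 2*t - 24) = (t - 7)/(t + 4)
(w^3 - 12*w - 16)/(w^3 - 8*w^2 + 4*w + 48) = (w + 2)/(w - 6)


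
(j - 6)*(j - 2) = j^2 - 8*j + 12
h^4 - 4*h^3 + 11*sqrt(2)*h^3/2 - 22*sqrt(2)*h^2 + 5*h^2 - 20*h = h*(h - 4)*(h + sqrt(2)/2)*(h + 5*sqrt(2))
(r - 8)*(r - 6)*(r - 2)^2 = r^4 - 18*r^3 + 108*r^2 - 248*r + 192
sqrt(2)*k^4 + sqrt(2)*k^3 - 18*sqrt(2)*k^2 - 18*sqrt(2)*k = k*(k - 3*sqrt(2))*(k + 3*sqrt(2))*(sqrt(2)*k + sqrt(2))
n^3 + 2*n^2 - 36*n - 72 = (n - 6)*(n + 2)*(n + 6)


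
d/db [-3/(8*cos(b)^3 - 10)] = -18*sin(b)*cos(b)^2/(4*cos(b)^3 - 5)^2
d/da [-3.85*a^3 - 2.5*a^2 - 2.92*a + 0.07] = -11.55*a^2 - 5.0*a - 2.92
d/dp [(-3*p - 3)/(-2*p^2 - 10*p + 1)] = 3*(2*p^2 + 10*p - 2*(p + 1)*(2*p + 5) - 1)/(2*p^2 + 10*p - 1)^2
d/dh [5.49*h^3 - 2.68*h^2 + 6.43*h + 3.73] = 16.47*h^2 - 5.36*h + 6.43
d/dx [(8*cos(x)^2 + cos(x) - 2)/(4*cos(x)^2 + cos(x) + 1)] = (4*sin(x)^2 - 32*cos(x) - 7)*sin(x)/(-4*sin(x)^2 + cos(x) + 5)^2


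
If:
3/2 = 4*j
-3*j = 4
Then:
No Solution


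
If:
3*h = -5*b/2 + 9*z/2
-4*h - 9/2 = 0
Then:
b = 9*z/5 + 27/20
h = -9/8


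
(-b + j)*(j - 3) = -b*j + 3*b + j^2 - 3*j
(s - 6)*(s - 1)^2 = s^3 - 8*s^2 + 13*s - 6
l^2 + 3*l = l*(l + 3)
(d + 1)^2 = d^2 + 2*d + 1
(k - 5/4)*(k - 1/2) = k^2 - 7*k/4 + 5/8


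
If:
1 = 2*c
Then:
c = 1/2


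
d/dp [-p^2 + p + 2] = 1 - 2*p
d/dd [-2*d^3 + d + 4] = 1 - 6*d^2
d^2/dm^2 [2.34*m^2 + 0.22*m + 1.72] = 4.68000000000000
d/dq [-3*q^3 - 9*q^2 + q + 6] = -9*q^2 - 18*q + 1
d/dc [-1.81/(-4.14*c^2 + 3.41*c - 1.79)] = (6.1721 - 14.9868*c)/(4.14*c^2 - 3.41*c + 1.79)^2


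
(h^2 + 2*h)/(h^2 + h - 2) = h/(h - 1)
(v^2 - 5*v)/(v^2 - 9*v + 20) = v/(v - 4)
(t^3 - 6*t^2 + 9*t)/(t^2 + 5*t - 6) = t*(t^2 - 6*t + 9)/(t^2 + 5*t - 6)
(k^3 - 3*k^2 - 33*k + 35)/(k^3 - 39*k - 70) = (k - 1)/(k + 2)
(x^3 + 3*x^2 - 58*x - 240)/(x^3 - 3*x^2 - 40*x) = (x + 6)/x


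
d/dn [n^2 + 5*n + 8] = 2*n + 5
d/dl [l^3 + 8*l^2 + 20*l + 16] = 3*l^2 + 16*l + 20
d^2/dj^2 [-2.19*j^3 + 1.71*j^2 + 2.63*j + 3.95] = 3.42 - 13.14*j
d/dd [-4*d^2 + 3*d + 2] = 3 - 8*d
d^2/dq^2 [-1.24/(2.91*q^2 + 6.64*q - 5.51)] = (21.000888*q^2 + 47.919552*q - 1.24*(5.82*q + 6.64)*(11.64*q + 13.28) - 39.764568)/(2.91*q^2 + 6.64*q - 5.51)^3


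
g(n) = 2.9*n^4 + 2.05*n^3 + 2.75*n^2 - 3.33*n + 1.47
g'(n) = 11.6*n^3 + 6.15*n^2 + 5.5*n - 3.33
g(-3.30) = 312.65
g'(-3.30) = -371.38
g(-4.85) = 1453.03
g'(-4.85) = -1208.72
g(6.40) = 5495.59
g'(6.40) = 3324.64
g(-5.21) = 1940.28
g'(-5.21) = -1505.53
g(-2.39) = 91.77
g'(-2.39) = -139.71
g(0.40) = 0.78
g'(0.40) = 0.60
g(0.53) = 1.01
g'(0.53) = 3.04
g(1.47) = 22.57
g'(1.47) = 54.89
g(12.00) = 64034.31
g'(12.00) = 20993.07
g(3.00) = 306.48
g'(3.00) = 381.72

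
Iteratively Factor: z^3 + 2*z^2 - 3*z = (z + 3)*(z^2 - z) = (z - 1)*(z + 3)*(z)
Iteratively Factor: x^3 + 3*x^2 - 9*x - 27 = (x + 3)*(x^2 - 9) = (x + 3)^2*(x - 3)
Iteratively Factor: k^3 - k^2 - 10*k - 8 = (k + 2)*(k^2 - 3*k - 4) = (k - 4)*(k + 2)*(k + 1)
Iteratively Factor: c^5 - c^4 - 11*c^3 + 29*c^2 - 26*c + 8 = (c - 1)*(c^4 - 11*c^2 + 18*c - 8) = (c - 2)*(c - 1)*(c^3 + 2*c^2 - 7*c + 4) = (c - 2)*(c - 1)^2*(c^2 + 3*c - 4) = (c - 2)*(c - 1)^2*(c + 4)*(c - 1)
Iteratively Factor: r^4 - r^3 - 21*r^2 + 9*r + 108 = (r - 3)*(r^3 + 2*r^2 - 15*r - 36) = (r - 3)*(r + 3)*(r^2 - r - 12) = (r - 3)*(r + 3)^2*(r - 4)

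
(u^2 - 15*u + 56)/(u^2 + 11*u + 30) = (u^2 - 15*u + 56)/(u^2 + 11*u + 30)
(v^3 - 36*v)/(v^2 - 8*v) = (v^2 - 36)/(v - 8)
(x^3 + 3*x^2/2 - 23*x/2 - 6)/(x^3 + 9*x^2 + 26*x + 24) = (2*x^2 - 5*x - 3)/(2*(x^2 + 5*x + 6))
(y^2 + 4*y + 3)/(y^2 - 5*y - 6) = (y + 3)/(y - 6)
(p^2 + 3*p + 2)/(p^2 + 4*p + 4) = (p + 1)/(p + 2)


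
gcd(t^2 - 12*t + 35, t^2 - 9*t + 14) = t - 7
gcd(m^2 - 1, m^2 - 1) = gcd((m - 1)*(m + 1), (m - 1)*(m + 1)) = m^2 - 1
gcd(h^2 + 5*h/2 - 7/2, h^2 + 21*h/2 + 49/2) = h + 7/2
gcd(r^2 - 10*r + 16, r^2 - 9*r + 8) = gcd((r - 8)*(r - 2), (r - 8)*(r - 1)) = r - 8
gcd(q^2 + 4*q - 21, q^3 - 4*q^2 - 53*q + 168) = q^2 + 4*q - 21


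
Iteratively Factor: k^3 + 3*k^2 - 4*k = (k - 1)*(k^2 + 4*k) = k*(k - 1)*(k + 4)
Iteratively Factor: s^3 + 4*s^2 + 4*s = (s + 2)*(s^2 + 2*s) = (s + 2)^2*(s)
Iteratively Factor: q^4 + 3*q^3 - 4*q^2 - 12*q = (q - 2)*(q^3 + 5*q^2 + 6*q) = q*(q - 2)*(q^2 + 5*q + 6) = q*(q - 2)*(q + 3)*(q + 2)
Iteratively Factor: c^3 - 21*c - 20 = (c - 5)*(c^2 + 5*c + 4) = (c - 5)*(c + 1)*(c + 4)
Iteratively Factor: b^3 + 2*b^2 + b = (b + 1)*(b^2 + b) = b*(b + 1)*(b + 1)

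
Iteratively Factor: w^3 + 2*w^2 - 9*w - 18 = (w + 2)*(w^2 - 9) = (w + 2)*(w + 3)*(w - 3)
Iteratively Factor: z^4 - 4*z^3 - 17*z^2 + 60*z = (z - 3)*(z^3 - z^2 - 20*z) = z*(z - 3)*(z^2 - z - 20) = z*(z - 5)*(z - 3)*(z + 4)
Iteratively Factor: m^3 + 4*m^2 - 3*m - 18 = (m + 3)*(m^2 + m - 6) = (m - 2)*(m + 3)*(m + 3)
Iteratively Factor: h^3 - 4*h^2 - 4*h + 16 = (h + 2)*(h^2 - 6*h + 8) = (h - 2)*(h + 2)*(h - 4)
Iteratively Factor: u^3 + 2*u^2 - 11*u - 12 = (u - 3)*(u^2 + 5*u + 4) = (u - 3)*(u + 4)*(u + 1)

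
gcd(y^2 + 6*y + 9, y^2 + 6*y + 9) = y^2 + 6*y + 9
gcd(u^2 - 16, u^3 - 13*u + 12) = u + 4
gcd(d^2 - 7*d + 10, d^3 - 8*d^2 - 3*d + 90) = d - 5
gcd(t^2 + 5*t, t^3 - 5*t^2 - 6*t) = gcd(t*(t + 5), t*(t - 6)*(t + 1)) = t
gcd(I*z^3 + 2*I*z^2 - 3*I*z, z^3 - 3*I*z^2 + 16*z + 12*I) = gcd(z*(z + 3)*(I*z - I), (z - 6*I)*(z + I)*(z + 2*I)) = 1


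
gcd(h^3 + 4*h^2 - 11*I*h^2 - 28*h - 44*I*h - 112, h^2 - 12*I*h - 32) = h - 4*I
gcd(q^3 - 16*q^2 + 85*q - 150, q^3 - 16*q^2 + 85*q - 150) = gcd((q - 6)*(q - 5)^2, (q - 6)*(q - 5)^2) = q^3 - 16*q^2 + 85*q - 150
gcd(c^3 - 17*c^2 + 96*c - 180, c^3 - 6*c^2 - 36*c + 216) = c^2 - 12*c + 36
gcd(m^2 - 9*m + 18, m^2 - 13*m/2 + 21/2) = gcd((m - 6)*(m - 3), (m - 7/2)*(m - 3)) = m - 3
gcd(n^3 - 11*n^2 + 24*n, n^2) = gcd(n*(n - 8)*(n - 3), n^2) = n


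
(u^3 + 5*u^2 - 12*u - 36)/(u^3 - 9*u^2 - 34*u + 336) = (u^2 - u - 6)/(u^2 - 15*u + 56)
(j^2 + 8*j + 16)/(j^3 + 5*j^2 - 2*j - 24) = (j + 4)/(j^2 + j - 6)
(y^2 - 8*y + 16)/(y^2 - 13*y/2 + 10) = 2*(y - 4)/(2*y - 5)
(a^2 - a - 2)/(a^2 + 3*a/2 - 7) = 2*(a + 1)/(2*a + 7)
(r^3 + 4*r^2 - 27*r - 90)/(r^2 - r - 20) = (r^2 + 9*r + 18)/(r + 4)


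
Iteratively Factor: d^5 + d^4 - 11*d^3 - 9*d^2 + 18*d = (d + 2)*(d^4 - d^3 - 9*d^2 + 9*d) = (d + 2)*(d + 3)*(d^3 - 4*d^2 + 3*d) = (d - 1)*(d + 2)*(d + 3)*(d^2 - 3*d) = d*(d - 1)*(d + 2)*(d + 3)*(d - 3)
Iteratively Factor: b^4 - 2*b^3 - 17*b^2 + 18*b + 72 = (b + 3)*(b^3 - 5*b^2 - 2*b + 24) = (b - 4)*(b + 3)*(b^2 - b - 6) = (b - 4)*(b + 2)*(b + 3)*(b - 3)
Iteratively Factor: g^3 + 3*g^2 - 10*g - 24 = (g + 4)*(g^2 - g - 6) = (g - 3)*(g + 4)*(g + 2)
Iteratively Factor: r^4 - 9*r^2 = (r)*(r^3 - 9*r) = r*(r - 3)*(r^2 + 3*r) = r*(r - 3)*(r + 3)*(r)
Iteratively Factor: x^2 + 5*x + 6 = (x + 2)*(x + 3)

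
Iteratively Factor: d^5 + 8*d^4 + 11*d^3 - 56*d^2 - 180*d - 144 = (d - 3)*(d^4 + 11*d^3 + 44*d^2 + 76*d + 48) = (d - 3)*(d + 4)*(d^3 + 7*d^2 + 16*d + 12) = (d - 3)*(d + 2)*(d + 4)*(d^2 + 5*d + 6) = (d - 3)*(d + 2)^2*(d + 4)*(d + 3)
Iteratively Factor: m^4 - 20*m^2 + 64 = (m - 2)*(m^3 + 2*m^2 - 16*m - 32) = (m - 2)*(m + 2)*(m^2 - 16) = (m - 2)*(m + 2)*(m + 4)*(m - 4)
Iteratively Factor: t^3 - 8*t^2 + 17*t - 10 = (t - 1)*(t^2 - 7*t + 10) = (t - 5)*(t - 1)*(t - 2)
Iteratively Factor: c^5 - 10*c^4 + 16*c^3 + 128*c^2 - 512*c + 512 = (c + 4)*(c^4 - 14*c^3 + 72*c^2 - 160*c + 128) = (c - 2)*(c + 4)*(c^3 - 12*c^2 + 48*c - 64) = (c - 4)*(c - 2)*(c + 4)*(c^2 - 8*c + 16) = (c - 4)^2*(c - 2)*(c + 4)*(c - 4)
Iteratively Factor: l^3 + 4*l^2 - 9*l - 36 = (l + 3)*(l^2 + l - 12) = (l + 3)*(l + 4)*(l - 3)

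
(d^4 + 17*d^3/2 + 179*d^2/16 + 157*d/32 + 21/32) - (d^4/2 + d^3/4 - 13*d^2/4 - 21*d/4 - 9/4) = d^4/2 + 33*d^3/4 + 231*d^2/16 + 325*d/32 + 93/32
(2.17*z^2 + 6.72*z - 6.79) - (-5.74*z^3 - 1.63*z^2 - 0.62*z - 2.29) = 5.74*z^3 + 3.8*z^2 + 7.34*z - 4.5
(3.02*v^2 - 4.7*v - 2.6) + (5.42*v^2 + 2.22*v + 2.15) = 8.44*v^2 - 2.48*v - 0.45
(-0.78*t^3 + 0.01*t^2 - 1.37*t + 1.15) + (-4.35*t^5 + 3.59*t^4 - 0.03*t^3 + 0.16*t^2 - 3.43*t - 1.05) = -4.35*t^5 + 3.59*t^4 - 0.81*t^3 + 0.17*t^2 - 4.8*t + 0.0999999999999999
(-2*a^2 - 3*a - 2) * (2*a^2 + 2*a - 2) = -4*a^4 - 10*a^3 - 6*a^2 + 2*a + 4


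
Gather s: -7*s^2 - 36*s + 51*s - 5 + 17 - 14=-7*s^2 + 15*s - 2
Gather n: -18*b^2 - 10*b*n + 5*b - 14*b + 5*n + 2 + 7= -18*b^2 - 9*b + n*(5 - 10*b) + 9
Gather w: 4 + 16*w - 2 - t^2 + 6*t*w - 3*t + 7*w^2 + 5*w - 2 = -t^2 - 3*t + 7*w^2 + w*(6*t + 21)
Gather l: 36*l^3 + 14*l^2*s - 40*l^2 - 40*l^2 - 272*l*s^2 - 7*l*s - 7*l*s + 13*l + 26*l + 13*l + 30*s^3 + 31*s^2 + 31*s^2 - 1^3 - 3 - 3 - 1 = 36*l^3 + l^2*(14*s - 80) + l*(-272*s^2 - 14*s + 52) + 30*s^3 + 62*s^2 - 8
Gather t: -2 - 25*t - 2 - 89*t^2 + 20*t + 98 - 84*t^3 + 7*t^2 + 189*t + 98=-84*t^3 - 82*t^2 + 184*t + 192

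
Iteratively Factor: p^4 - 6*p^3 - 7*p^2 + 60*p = (p + 3)*(p^3 - 9*p^2 + 20*p) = (p - 4)*(p + 3)*(p^2 - 5*p) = p*(p - 4)*(p + 3)*(p - 5)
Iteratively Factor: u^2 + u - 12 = (u - 3)*(u + 4)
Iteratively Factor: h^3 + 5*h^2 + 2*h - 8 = (h + 4)*(h^2 + h - 2) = (h + 2)*(h + 4)*(h - 1)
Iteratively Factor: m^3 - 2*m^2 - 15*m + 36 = (m - 3)*(m^2 + m - 12) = (m - 3)*(m + 4)*(m - 3)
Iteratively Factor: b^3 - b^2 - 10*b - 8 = (b - 4)*(b^2 + 3*b + 2) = (b - 4)*(b + 2)*(b + 1)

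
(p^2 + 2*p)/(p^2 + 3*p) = (p + 2)/(p + 3)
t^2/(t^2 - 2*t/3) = 3*t/(3*t - 2)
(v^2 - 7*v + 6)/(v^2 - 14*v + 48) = (v - 1)/(v - 8)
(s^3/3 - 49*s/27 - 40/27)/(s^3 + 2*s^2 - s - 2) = (s^2/3 - s/3 - 40/27)/(s^2 + s - 2)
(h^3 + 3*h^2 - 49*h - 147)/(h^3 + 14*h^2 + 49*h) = (h^2 - 4*h - 21)/(h*(h + 7))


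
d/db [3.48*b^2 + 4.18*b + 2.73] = 6.96*b + 4.18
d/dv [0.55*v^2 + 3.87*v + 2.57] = 1.1*v + 3.87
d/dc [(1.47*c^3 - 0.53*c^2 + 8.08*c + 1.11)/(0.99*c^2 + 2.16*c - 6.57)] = (1.4553*c^4 + 6.3504*c^3 - 38.1177*c^2 + 4.7664*c - 55.4832)/(0.9801*c^4 + 4.2768*c^3 - 8.343*c^2 - 28.3824*c + 43.1649)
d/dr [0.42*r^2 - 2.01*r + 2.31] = 0.84*r - 2.01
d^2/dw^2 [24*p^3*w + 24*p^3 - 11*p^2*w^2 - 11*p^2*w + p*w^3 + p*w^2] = 2*p*(-11*p + 3*w + 1)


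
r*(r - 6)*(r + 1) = r^3 - 5*r^2 - 6*r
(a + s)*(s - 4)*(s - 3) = a*s^2 - 7*a*s + 12*a + s^3 - 7*s^2 + 12*s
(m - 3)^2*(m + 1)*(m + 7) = m^4 + 2*m^3 - 32*m^2 + 30*m + 63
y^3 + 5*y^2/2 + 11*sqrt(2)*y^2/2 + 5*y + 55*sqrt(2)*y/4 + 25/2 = (y + 5/2)*(y + sqrt(2)/2)*(y + 5*sqrt(2))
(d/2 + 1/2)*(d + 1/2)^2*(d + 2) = d^4/2 + 2*d^3 + 21*d^2/8 + 11*d/8 + 1/4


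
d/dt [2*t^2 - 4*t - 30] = 4*t - 4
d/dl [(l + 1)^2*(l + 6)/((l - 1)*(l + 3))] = (l^4 + 4*l^3 - 6*l^2 - 60*l - 51)/(l^4 + 4*l^3 - 2*l^2 - 12*l + 9)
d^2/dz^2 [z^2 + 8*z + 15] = 2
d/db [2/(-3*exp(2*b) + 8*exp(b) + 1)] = (12*exp(b) - 16)*exp(b)/(-3*exp(2*b) + 8*exp(b) + 1)^2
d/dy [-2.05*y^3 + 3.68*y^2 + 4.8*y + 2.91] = -6.15*y^2 + 7.36*y + 4.8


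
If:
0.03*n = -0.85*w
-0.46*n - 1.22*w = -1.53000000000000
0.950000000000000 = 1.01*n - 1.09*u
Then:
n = 3.67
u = 2.53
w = -0.13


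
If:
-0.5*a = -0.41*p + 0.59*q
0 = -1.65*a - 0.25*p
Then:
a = -0.184029943855271*q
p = 1.21459762944479*q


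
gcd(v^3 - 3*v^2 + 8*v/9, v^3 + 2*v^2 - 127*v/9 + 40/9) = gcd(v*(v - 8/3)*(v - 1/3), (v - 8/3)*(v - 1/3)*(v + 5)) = v^2 - 3*v + 8/9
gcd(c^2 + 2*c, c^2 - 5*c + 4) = 1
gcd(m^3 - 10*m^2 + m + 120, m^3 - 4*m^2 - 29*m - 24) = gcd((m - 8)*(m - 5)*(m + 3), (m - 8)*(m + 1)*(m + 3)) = m^2 - 5*m - 24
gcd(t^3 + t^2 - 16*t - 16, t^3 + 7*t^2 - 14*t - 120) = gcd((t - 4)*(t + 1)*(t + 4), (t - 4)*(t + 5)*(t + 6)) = t - 4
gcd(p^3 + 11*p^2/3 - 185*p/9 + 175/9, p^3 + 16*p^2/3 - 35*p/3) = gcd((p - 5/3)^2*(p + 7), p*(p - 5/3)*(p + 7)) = p^2 + 16*p/3 - 35/3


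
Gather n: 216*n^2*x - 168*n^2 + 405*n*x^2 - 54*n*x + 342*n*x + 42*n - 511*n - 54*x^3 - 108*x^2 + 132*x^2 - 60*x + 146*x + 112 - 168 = n^2*(216*x - 168) + n*(405*x^2 + 288*x - 469) - 54*x^3 + 24*x^2 + 86*x - 56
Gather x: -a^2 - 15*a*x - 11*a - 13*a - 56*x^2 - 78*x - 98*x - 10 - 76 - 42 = -a^2 - 24*a - 56*x^2 + x*(-15*a - 176) - 128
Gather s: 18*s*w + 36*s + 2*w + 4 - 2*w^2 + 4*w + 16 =s*(18*w + 36) - 2*w^2 + 6*w + 20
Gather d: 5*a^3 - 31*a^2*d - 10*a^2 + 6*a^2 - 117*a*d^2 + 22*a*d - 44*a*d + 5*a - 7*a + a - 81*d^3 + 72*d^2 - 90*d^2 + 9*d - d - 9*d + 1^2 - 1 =5*a^3 - 4*a^2 - a - 81*d^3 + d^2*(-117*a - 18) + d*(-31*a^2 - 22*a - 1)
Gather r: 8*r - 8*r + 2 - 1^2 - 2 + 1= 0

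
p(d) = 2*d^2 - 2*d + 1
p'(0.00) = -2.00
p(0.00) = 1.00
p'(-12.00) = -50.00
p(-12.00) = 313.00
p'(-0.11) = -2.44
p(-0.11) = 1.24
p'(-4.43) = -19.72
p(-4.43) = 49.11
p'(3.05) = 10.20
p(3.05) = 13.50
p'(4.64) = 16.56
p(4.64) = 34.78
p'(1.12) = 2.48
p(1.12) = 1.27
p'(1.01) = 2.04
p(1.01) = 1.02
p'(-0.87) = -5.48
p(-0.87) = 4.25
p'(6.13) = 22.52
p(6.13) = 63.89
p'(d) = 4*d - 2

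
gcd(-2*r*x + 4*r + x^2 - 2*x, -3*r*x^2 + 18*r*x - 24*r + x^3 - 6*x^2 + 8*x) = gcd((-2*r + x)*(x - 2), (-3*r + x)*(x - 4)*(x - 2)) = x - 2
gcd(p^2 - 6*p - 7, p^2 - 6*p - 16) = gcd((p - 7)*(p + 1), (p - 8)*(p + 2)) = 1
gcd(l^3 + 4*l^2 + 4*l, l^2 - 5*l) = l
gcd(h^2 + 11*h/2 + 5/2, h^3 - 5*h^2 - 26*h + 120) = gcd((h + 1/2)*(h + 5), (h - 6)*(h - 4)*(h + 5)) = h + 5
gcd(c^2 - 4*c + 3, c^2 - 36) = 1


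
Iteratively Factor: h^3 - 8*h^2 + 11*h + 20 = (h + 1)*(h^2 - 9*h + 20) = (h - 5)*(h + 1)*(h - 4)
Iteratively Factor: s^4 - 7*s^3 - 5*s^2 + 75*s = (s - 5)*(s^3 - 2*s^2 - 15*s) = (s - 5)*(s + 3)*(s^2 - 5*s) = (s - 5)^2*(s + 3)*(s)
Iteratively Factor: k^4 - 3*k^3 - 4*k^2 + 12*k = (k)*(k^3 - 3*k^2 - 4*k + 12) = k*(k - 3)*(k^2 - 4) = k*(k - 3)*(k + 2)*(k - 2)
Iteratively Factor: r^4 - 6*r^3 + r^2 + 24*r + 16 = (r - 4)*(r^3 - 2*r^2 - 7*r - 4) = (r - 4)*(r + 1)*(r^2 - 3*r - 4) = (r - 4)^2*(r + 1)*(r + 1)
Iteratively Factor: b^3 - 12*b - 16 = (b + 2)*(b^2 - 2*b - 8) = (b + 2)^2*(b - 4)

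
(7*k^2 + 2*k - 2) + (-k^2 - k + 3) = 6*k^2 + k + 1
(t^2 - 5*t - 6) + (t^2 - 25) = 2*t^2 - 5*t - 31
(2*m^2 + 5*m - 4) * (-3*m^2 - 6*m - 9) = -6*m^4 - 27*m^3 - 36*m^2 - 21*m + 36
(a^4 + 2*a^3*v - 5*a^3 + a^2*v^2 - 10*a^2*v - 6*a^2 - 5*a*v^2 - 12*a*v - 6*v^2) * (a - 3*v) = a^5 - a^4*v - 5*a^4 - 5*a^3*v^2 + 5*a^3*v - 6*a^3 - 3*a^2*v^3 + 25*a^2*v^2 + 6*a^2*v + 15*a*v^3 + 30*a*v^2 + 18*v^3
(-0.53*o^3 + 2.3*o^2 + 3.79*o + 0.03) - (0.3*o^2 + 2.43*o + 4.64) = -0.53*o^3 + 2.0*o^2 + 1.36*o - 4.61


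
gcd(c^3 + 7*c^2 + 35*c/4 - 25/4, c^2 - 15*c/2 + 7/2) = c - 1/2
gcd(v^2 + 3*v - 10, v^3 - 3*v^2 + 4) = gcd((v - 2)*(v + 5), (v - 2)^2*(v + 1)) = v - 2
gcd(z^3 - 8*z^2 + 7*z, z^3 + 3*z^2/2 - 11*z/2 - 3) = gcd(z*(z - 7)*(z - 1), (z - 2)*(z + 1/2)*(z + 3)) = 1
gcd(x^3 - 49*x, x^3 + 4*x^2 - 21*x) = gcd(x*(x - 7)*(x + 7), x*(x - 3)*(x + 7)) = x^2 + 7*x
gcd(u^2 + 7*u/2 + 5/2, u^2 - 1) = u + 1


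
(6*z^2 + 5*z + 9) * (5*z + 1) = 30*z^3 + 31*z^2 + 50*z + 9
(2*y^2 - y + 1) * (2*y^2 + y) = 4*y^4 + y^2 + y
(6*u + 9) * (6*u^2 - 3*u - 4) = 36*u^3 + 36*u^2 - 51*u - 36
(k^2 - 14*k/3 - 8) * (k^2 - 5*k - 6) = k^4 - 29*k^3/3 + 28*k^2/3 + 68*k + 48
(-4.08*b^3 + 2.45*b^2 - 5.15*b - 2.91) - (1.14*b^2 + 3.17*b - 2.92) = -4.08*b^3 + 1.31*b^2 - 8.32*b + 0.00999999999999979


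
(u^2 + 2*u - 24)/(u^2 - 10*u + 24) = (u + 6)/(u - 6)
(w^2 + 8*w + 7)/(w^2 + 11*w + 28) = (w + 1)/(w + 4)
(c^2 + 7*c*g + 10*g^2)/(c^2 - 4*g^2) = (c + 5*g)/(c - 2*g)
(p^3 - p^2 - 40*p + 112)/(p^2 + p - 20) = (p^2 + 3*p - 28)/(p + 5)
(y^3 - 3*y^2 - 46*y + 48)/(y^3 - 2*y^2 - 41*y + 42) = (y - 8)/(y - 7)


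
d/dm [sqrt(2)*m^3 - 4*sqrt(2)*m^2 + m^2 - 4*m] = 3*sqrt(2)*m^2 - 8*sqrt(2)*m + 2*m - 4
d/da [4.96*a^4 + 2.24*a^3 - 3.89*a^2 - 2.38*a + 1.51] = 19.84*a^3 + 6.72*a^2 - 7.78*a - 2.38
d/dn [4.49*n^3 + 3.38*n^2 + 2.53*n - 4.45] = 13.47*n^2 + 6.76*n + 2.53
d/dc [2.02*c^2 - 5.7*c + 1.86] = 4.04*c - 5.7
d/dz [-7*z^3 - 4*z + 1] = -21*z^2 - 4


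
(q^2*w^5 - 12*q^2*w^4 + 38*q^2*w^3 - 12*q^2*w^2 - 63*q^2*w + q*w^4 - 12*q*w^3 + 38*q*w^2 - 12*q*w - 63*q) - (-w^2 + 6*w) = q^2*w^5 - 12*q^2*w^4 + 38*q^2*w^3 - 12*q^2*w^2 - 63*q^2*w + q*w^4 - 12*q*w^3 + 38*q*w^2 - 12*q*w - 63*q + w^2 - 6*w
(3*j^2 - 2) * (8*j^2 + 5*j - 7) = 24*j^4 + 15*j^3 - 37*j^2 - 10*j + 14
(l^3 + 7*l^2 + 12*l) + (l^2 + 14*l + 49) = l^3 + 8*l^2 + 26*l + 49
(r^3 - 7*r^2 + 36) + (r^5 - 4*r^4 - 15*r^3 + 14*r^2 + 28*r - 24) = r^5 - 4*r^4 - 14*r^3 + 7*r^2 + 28*r + 12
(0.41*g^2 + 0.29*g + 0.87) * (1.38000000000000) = 0.5658*g^2 + 0.4002*g + 1.2006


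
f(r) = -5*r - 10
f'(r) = -5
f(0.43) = -12.15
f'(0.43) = -5.00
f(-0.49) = -7.55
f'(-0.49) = -5.00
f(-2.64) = 3.20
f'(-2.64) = -5.00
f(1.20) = -16.00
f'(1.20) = -5.00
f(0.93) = -14.65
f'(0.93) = -5.00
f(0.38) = -11.90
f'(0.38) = -5.00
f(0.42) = -12.10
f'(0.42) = -5.00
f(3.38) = -26.90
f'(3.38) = -5.00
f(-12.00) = 50.00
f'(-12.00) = -5.00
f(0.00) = -10.00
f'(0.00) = -5.00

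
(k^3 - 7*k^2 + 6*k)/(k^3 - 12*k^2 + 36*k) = (k - 1)/(k - 6)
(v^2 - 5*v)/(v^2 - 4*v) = (v - 5)/(v - 4)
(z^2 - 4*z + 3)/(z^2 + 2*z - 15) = (z - 1)/(z + 5)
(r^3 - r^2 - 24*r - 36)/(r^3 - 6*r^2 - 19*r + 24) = (r^2 - 4*r - 12)/(r^2 - 9*r + 8)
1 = 1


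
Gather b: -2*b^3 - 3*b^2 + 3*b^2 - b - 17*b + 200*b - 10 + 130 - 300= -2*b^3 + 182*b - 180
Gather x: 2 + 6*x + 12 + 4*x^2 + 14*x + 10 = 4*x^2 + 20*x + 24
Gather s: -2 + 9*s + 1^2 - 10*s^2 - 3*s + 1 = -10*s^2 + 6*s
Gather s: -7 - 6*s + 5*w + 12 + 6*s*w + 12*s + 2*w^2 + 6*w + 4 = s*(6*w + 6) + 2*w^2 + 11*w + 9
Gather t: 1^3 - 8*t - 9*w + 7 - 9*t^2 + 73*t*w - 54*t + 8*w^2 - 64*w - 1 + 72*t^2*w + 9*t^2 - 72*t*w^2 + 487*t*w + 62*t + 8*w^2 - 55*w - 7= 72*t^2*w + t*(-72*w^2 + 560*w) + 16*w^2 - 128*w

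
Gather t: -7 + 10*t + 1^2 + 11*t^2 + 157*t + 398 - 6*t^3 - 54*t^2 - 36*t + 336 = -6*t^3 - 43*t^2 + 131*t + 728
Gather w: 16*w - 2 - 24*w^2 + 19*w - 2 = -24*w^2 + 35*w - 4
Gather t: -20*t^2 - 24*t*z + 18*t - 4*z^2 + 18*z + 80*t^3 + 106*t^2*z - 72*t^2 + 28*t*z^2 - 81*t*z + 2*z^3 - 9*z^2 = 80*t^3 + t^2*(106*z - 92) + t*(28*z^2 - 105*z + 18) + 2*z^3 - 13*z^2 + 18*z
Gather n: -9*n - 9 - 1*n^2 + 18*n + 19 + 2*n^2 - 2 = n^2 + 9*n + 8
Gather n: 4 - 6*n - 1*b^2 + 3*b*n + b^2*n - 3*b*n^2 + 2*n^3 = -b^2 - 3*b*n^2 + 2*n^3 + n*(b^2 + 3*b - 6) + 4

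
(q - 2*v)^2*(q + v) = q^3 - 3*q^2*v + 4*v^3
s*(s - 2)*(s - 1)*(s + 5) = s^4 + 2*s^3 - 13*s^2 + 10*s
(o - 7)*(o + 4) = o^2 - 3*o - 28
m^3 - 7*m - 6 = (m - 3)*(m + 1)*(m + 2)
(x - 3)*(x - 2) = x^2 - 5*x + 6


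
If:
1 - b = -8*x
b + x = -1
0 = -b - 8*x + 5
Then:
No Solution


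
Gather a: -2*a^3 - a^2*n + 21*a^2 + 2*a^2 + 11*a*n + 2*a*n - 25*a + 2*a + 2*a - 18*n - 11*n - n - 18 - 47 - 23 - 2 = -2*a^3 + a^2*(23 - n) + a*(13*n - 21) - 30*n - 90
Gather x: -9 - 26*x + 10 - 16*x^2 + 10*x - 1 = -16*x^2 - 16*x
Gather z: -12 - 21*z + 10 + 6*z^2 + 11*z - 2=6*z^2 - 10*z - 4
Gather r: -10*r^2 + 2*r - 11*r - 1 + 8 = -10*r^2 - 9*r + 7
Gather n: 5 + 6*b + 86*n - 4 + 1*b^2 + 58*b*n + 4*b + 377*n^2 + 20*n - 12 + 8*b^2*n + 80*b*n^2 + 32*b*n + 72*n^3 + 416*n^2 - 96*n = b^2 + 10*b + 72*n^3 + n^2*(80*b + 793) + n*(8*b^2 + 90*b + 10) - 11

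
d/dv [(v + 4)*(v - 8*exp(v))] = v - (v + 4)*(8*exp(v) - 1) - 8*exp(v)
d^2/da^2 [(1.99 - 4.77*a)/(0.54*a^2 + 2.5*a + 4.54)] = (-(1.08*a + 2.5)*(2.16*a + 5.0)*(4.77*a - 1.99) + (15.4548*a + 21.7008)*(0.54*a^2 + 2.5*a + 4.54))/(0.54*a^2 + 2.5*a + 4.54)^3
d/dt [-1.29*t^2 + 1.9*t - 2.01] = 1.9 - 2.58*t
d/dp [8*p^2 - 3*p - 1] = 16*p - 3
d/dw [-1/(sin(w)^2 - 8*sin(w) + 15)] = 2*(sin(w) - 4)*cos(w)/(sin(w)^2 - 8*sin(w) + 15)^2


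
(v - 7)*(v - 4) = v^2 - 11*v + 28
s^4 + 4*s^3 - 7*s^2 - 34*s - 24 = (s - 3)*(s + 1)*(s + 2)*(s + 4)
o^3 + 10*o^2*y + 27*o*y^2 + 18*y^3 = (o + y)*(o + 3*y)*(o + 6*y)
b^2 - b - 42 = (b - 7)*(b + 6)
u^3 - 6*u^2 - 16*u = u*(u - 8)*(u + 2)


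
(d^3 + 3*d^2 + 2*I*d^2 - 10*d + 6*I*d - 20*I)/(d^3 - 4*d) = (d^2 + d*(5 + 2*I) + 10*I)/(d*(d + 2))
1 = 1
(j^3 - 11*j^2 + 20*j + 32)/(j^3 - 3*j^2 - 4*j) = (j - 8)/j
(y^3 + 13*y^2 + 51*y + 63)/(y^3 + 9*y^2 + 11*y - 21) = (y + 3)/(y - 1)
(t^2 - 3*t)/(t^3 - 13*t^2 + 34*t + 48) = t*(t - 3)/(t^3 - 13*t^2 + 34*t + 48)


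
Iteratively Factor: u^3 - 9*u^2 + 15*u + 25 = (u - 5)*(u^2 - 4*u - 5) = (u - 5)*(u + 1)*(u - 5)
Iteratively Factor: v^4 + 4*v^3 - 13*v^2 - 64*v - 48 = (v + 3)*(v^3 + v^2 - 16*v - 16) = (v + 3)*(v + 4)*(v^2 - 3*v - 4) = (v + 1)*(v + 3)*(v + 4)*(v - 4)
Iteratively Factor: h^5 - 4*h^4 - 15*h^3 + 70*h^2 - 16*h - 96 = (h - 3)*(h^4 - h^3 - 18*h^2 + 16*h + 32) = (h - 3)*(h - 2)*(h^3 + h^2 - 16*h - 16) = (h - 4)*(h - 3)*(h - 2)*(h^2 + 5*h + 4) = (h - 4)*(h - 3)*(h - 2)*(h + 4)*(h + 1)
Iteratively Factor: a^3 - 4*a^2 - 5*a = (a)*(a^2 - 4*a - 5) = a*(a - 5)*(a + 1)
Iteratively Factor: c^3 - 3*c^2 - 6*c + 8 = (c - 1)*(c^2 - 2*c - 8) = (c - 1)*(c + 2)*(c - 4)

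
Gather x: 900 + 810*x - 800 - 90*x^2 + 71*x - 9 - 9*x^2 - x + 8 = -99*x^2 + 880*x + 99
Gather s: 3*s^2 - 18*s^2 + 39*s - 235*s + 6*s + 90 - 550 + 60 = -15*s^2 - 190*s - 400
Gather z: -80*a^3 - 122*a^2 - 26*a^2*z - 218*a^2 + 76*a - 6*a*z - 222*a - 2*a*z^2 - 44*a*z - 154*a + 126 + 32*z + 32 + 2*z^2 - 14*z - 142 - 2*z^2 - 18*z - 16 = -80*a^3 - 340*a^2 - 2*a*z^2 - 300*a + z*(-26*a^2 - 50*a)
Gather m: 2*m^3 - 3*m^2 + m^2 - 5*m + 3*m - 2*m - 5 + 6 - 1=2*m^3 - 2*m^2 - 4*m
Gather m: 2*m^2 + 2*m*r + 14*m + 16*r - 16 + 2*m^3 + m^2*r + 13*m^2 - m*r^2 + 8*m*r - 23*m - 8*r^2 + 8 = 2*m^3 + m^2*(r + 15) + m*(-r^2 + 10*r - 9) - 8*r^2 + 16*r - 8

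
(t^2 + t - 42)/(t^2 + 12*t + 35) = (t - 6)/(t + 5)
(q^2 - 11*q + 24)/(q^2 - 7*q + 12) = (q - 8)/(q - 4)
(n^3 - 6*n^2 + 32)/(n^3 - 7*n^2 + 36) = (n^2 - 8*n + 16)/(n^2 - 9*n + 18)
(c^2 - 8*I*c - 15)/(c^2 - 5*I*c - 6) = (c - 5*I)/(c - 2*I)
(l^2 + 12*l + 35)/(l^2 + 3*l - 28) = (l + 5)/(l - 4)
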